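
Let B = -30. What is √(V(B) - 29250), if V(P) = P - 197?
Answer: I*√29477 ≈ 171.69*I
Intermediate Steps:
V(P) = -197 + P
√(V(B) - 29250) = √((-197 - 30) - 29250) = √(-227 - 29250) = √(-29477) = I*√29477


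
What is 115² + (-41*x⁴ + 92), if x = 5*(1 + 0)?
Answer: -12308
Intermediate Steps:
x = 5 (x = 5*1 = 5)
115² + (-41*x⁴ + 92) = 115² + (-41*5⁴ + 92) = 13225 + (-41*625 + 92) = 13225 + (-25625 + 92) = 13225 - 25533 = -12308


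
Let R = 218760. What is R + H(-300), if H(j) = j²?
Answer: 308760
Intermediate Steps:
R + H(-300) = 218760 + (-300)² = 218760 + 90000 = 308760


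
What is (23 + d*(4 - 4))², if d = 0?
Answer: 529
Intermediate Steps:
(23 + d*(4 - 4))² = (23 + 0*(4 - 4))² = (23 + 0*0)² = (23 + 0)² = 23² = 529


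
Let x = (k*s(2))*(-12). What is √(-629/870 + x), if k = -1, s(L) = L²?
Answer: √35783970/870 ≈ 6.8758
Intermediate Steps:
x = 48 (x = -1*2²*(-12) = -1*4*(-12) = -4*(-12) = 48)
√(-629/870 + x) = √(-629/870 + 48) = √(41131/870) = √35783970/870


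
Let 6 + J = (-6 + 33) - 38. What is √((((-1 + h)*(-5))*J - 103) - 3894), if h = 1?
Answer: I*√3997 ≈ 63.222*I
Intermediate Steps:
J = -17 (J = -6 + ((-6 + 33) - 38) = -6 + (27 - 38) = -6 - 11 = -17)
√((((-1 + h)*(-5))*J - 103) - 3894) = √((((-1 + 1)*(-5))*(-17) - 103) - 3894) = √(((0*(-5))*(-17) - 103) - 3894) = √((0*(-17) - 103) - 3894) = √((0 - 103) - 3894) = √(-103 - 3894) = √(-3997) = I*√3997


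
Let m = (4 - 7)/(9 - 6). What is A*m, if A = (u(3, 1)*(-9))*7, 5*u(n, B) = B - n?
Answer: -126/5 ≈ -25.200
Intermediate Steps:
u(n, B) = -n/5 + B/5 (u(n, B) = (B - n)/5 = -n/5 + B/5)
m = -1 (m = -3/3 = -3*⅓ = -1)
A = 126/5 (A = ((-⅕*3 + (⅕)*1)*(-9))*7 = ((-⅗ + ⅕)*(-9))*7 = -⅖*(-9)*7 = (18/5)*7 = 126/5 ≈ 25.200)
A*m = (126/5)*(-1) = -126/5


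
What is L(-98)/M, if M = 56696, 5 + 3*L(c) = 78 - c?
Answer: 3/2984 ≈ 0.0010054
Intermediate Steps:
L(c) = 73/3 - c/3 (L(c) = -5/3 + (78 - c)/3 = -5/3 + (26 - c/3) = 73/3 - c/3)
L(-98)/M = (73/3 - 1/3*(-98))/56696 = (73/3 + 98/3)*(1/56696) = 57*(1/56696) = 3/2984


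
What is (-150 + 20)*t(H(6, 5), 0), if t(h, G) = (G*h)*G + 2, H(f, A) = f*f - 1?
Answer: -260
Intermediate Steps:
H(f, A) = -1 + f² (H(f, A) = f² - 1 = -1 + f²)
t(h, G) = 2 + h*G² (t(h, G) = h*G² + 2 = 2 + h*G²)
(-150 + 20)*t(H(6, 5), 0) = (-150 + 20)*(2 + (-1 + 6²)*0²) = -130*(2 + (-1 + 36)*0) = -130*(2 + 35*0) = -130*(2 + 0) = -130*2 = -260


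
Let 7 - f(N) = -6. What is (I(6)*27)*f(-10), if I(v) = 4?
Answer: 1404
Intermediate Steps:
f(N) = 13 (f(N) = 7 - 1*(-6) = 7 + 6 = 13)
(I(6)*27)*f(-10) = (4*27)*13 = 108*13 = 1404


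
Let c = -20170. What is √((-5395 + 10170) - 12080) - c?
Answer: 20170 + I*√7305 ≈ 20170.0 + 85.469*I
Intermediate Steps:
√((-5395 + 10170) - 12080) - c = √((-5395 + 10170) - 12080) - 1*(-20170) = √(4775 - 12080) + 20170 = √(-7305) + 20170 = I*√7305 + 20170 = 20170 + I*√7305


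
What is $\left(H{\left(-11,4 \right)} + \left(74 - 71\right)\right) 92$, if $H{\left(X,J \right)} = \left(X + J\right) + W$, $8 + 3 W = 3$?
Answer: $- \frac{1564}{3} \approx -521.33$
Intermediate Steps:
$W = - \frac{5}{3}$ ($W = - \frac{8}{3} + \frac{1}{3} \cdot 3 = - \frac{8}{3} + 1 = - \frac{5}{3} \approx -1.6667$)
$H{\left(X,J \right)} = - \frac{5}{3} + J + X$ ($H{\left(X,J \right)} = \left(X + J\right) - \frac{5}{3} = \left(J + X\right) - \frac{5}{3} = - \frac{5}{3} + J + X$)
$\left(H{\left(-11,4 \right)} + \left(74 - 71\right)\right) 92 = \left(\left(- \frac{5}{3} + 4 - 11\right) + \left(74 - 71\right)\right) 92 = \left(- \frac{26}{3} + 3\right) 92 = \left(- \frac{17}{3}\right) 92 = - \frac{1564}{3}$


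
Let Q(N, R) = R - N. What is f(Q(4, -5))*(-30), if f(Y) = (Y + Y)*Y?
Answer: -4860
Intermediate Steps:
f(Y) = 2*Y² (f(Y) = (2*Y)*Y = 2*Y²)
f(Q(4, -5))*(-30) = (2*(-5 - 1*4)²)*(-30) = (2*(-5 - 4)²)*(-30) = (2*(-9)²)*(-30) = (2*81)*(-30) = 162*(-30) = -4860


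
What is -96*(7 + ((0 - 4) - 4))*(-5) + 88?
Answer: -392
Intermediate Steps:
-96*(7 + ((0 - 4) - 4))*(-5) + 88 = -96*(7 + (-4 - 4))*(-5) + 88 = -96*(7 - 8)*(-5) + 88 = -(-96)*(-5) + 88 = -96*5 + 88 = -480 + 88 = -392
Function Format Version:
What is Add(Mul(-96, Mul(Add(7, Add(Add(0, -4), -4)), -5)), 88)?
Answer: -392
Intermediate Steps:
Add(Mul(-96, Mul(Add(7, Add(Add(0, -4), -4)), -5)), 88) = Add(Mul(-96, Mul(Add(7, Add(-4, -4)), -5)), 88) = Add(Mul(-96, Mul(Add(7, -8), -5)), 88) = Add(Mul(-96, Mul(-1, -5)), 88) = Add(Mul(-96, 5), 88) = Add(-480, 88) = -392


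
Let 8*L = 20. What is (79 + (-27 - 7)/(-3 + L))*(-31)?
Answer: -4557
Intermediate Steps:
L = 5/2 (L = (⅛)*20 = 5/2 ≈ 2.5000)
(79 + (-27 - 7)/(-3 + L))*(-31) = (79 + (-27 - 7)/(-3 + 5/2))*(-31) = (79 - 34/(-½))*(-31) = (79 - 34*(-2))*(-31) = (79 + 68)*(-31) = 147*(-31) = -4557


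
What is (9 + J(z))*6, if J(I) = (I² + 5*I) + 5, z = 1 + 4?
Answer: 384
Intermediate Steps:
z = 5
J(I) = 5 + I² + 5*I
(9 + J(z))*6 = (9 + (5 + 5² + 5*5))*6 = (9 + (5 + 25 + 25))*6 = (9 + 55)*6 = 64*6 = 384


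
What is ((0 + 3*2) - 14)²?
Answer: 64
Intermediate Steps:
((0 + 3*2) - 14)² = ((0 + 6) - 14)² = (6 - 14)² = (-8)² = 64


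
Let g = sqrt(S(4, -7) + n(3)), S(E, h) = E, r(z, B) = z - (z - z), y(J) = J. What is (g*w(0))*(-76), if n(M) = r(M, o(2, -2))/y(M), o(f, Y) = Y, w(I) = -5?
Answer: 380*sqrt(5) ≈ 849.71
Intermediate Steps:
r(z, B) = z (r(z, B) = z - 1*0 = z + 0 = z)
n(M) = 1 (n(M) = M/M = 1)
g = sqrt(5) (g = sqrt(4 + 1) = sqrt(5) ≈ 2.2361)
(g*w(0))*(-76) = (sqrt(5)*(-5))*(-76) = -5*sqrt(5)*(-76) = 380*sqrt(5)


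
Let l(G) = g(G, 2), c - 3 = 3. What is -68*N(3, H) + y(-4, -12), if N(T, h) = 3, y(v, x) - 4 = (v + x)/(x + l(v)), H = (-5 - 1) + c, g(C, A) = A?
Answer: -992/5 ≈ -198.40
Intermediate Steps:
c = 6 (c = 3 + 3 = 6)
H = 0 (H = (-5 - 1) + 6 = -6 + 6 = 0)
l(G) = 2
y(v, x) = 4 + (v + x)/(2 + x) (y(v, x) = 4 + (v + x)/(x + 2) = 4 + (v + x)/(2 + x))
-68*N(3, H) + y(-4, -12) = -68*3 + (8 - 4 + 5*(-12))/(2 - 12) = -204 + (8 - 4 - 60)/(-10) = -204 - ⅒*(-56) = -204 + 28/5 = -992/5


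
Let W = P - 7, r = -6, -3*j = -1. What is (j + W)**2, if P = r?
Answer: 1444/9 ≈ 160.44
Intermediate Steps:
j = 1/3 (j = -1/3*(-1) = 1/3 ≈ 0.33333)
P = -6
W = -13 (W = -6 - 7 = -13)
(j + W)**2 = (1/3 - 13)**2 = (-38/3)**2 = 1444/9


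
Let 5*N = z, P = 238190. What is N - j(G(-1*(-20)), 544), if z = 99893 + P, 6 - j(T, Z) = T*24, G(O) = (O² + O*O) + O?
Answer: 436453/5 ≈ 87291.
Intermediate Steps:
G(O) = O + 2*O² (G(O) = (O² + O²) + O = 2*O² + O = O + 2*O²)
j(T, Z) = 6 - 24*T (j(T, Z) = 6 - T*24 = 6 - 24*T)
z = 338083 (z = 99893 + 238190 = 338083)
N = 338083/5 (N = (⅕)*338083 = 338083/5 ≈ 67617.)
N - j(G(-1*(-20)), 544) = 338083/5 - (6 - 24*(-1*(-20))*(1 + 2*(-1*(-20)))) = 338083/5 - (6 - 480*(1 + 2*20)) = 338083/5 - (6 - 480*(1 + 40)) = 338083/5 - (6 - 480*41) = 338083/5 - (6 - 24*820) = 338083/5 - (6 - 19680) = 338083/5 - 1*(-19674) = 338083/5 + 19674 = 436453/5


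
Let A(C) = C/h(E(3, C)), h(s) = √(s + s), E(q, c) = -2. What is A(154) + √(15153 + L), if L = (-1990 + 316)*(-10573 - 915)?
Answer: √19246065 - 77*I ≈ 4387.0 - 77.0*I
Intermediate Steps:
h(s) = √2*√s (h(s) = √(2*s) = √2*√s)
L = 19230912 (L = -1674*(-11488) = 19230912)
A(C) = -I*C/2 (A(C) = C/((√2*√(-2))) = C/((√2*(I*√2))) = C/((2*I)) = C*(-I/2) = -I*C/2)
A(154) + √(15153 + L) = -½*I*154 + √(15153 + 19230912) = -77*I + √19246065 = √19246065 - 77*I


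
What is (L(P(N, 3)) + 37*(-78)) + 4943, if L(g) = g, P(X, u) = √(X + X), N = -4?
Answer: 2057 + 2*I*√2 ≈ 2057.0 + 2.8284*I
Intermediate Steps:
P(X, u) = √2*√X (P(X, u) = √(2*X) = √2*√X)
(L(P(N, 3)) + 37*(-78)) + 4943 = (√2*√(-4) + 37*(-78)) + 4943 = (√2*(2*I) - 2886) + 4943 = (2*I*√2 - 2886) + 4943 = (-2886 + 2*I*√2) + 4943 = 2057 + 2*I*√2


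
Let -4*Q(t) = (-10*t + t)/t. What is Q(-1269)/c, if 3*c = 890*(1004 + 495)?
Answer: 27/5336440 ≈ 5.0596e-6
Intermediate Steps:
Q(t) = 9/4 (Q(t) = -(-10*t + t)/(4*t) = -(-9*t)/(4*t) = -1/4*(-9) = 9/4)
c = 1334110/3 (c = (890*(1004 + 495))/3 = (890*1499)/3 = (1/3)*1334110 = 1334110/3 ≈ 4.4470e+5)
Q(-1269)/c = 9/(4*(1334110/3)) = (9/4)*(3/1334110) = 27/5336440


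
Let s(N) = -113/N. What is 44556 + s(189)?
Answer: 8420971/189 ≈ 44555.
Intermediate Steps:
44556 + s(189) = 44556 - 113/189 = 8420971/189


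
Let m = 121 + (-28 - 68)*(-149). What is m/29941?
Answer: 14425/29941 ≈ 0.48178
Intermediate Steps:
m = 14425 (m = 121 - 96*(-149) = 121 + 14304 = 14425)
m/29941 = 14425/29941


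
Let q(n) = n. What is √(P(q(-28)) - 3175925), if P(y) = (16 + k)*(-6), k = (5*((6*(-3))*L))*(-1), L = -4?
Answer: I*√3173861 ≈ 1781.5*I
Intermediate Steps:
k = -360 (k = (5*((6*(-3))*(-4)))*(-1) = (5*(-18*(-4)))*(-1) = (5*72)*(-1) = 360*(-1) = -360)
P(y) = 2064 (P(y) = (16 - 360)*(-6) = -344*(-6) = 2064)
√(P(q(-28)) - 3175925) = √(2064 - 3175925) = √(-3173861) = I*√3173861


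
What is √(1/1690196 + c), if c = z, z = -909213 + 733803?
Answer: I*√125276178338415091/845098 ≈ 418.82*I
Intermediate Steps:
z = -175410
c = -175410
√(1/1690196 + c) = √(1/1690196 - 175410) = √(-296477280359/1690196) = I*√125276178338415091/845098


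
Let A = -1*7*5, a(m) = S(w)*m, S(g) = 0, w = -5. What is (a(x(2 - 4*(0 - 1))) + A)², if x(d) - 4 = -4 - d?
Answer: 1225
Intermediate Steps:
x(d) = -d (x(d) = 4 + (-4 - d) = -d)
a(m) = 0 (a(m) = 0*m = 0)
A = -35 (A = -7*5 = -35)
(a(x(2 - 4*(0 - 1))) + A)² = (0 - 35)² = (-35)² = 1225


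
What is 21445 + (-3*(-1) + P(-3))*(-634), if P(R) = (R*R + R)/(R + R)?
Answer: 20177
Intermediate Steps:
P(R) = (R + R²)/(2*R) (P(R) = (R² + R)/((2*R)) = (R + R²)*(1/(2*R)) = (R + R²)/(2*R))
21445 + (-3*(-1) + P(-3))*(-634) = 21445 + (-3*(-1) + (½ + (½)*(-3)))*(-634) = 21445 + (3 + (½ - 3/2))*(-634) = 21445 + (3 - 1)*(-634) = 21445 + 2*(-634) = 21445 - 1268 = 20177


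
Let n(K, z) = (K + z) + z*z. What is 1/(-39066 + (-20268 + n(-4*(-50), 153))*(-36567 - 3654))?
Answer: -1/140571240 ≈ -7.1138e-9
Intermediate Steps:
n(K, z) = K + z + z**2 (n(K, z) = (K + z) + z**2 = K + z + z**2)
1/(-39066 + (-20268 + n(-4*(-50), 153))*(-36567 - 3654)) = 1/(-39066 + (-20268 + (-4*(-50) + 153 + 153**2))*(-36567 - 3654)) = 1/(-39066 + (-20268 + (200 + 153 + 23409))*(-40221)) = 1/(-39066 + (-20268 + 23762)*(-40221)) = 1/(-39066 + 3494*(-40221)) = 1/(-39066 - 140532174) = 1/(-140571240) = -1/140571240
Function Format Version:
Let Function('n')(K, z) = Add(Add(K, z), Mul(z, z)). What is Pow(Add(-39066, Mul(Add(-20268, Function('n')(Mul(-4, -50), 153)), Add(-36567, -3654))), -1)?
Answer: Rational(-1, 140571240) ≈ -7.1138e-9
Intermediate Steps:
Function('n')(K, z) = Add(K, z, Pow(z, 2)) (Function('n')(K, z) = Add(Add(K, z), Pow(z, 2)) = Add(K, z, Pow(z, 2)))
Pow(Add(-39066, Mul(Add(-20268, Function('n')(Mul(-4, -50), 153)), Add(-36567, -3654))), -1) = Pow(Add(-39066, Mul(Add(-20268, Add(Mul(-4, -50), 153, Pow(153, 2))), Add(-36567, -3654))), -1) = Pow(Add(-39066, Mul(Add(-20268, Add(200, 153, 23409)), -40221)), -1) = Pow(Add(-39066, Mul(Add(-20268, 23762), -40221)), -1) = Pow(Add(-39066, Mul(3494, -40221)), -1) = Pow(Add(-39066, -140532174), -1) = Pow(-140571240, -1) = Rational(-1, 140571240)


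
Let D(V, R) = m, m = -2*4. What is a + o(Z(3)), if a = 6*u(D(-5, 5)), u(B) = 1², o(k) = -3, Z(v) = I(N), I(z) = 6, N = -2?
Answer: 3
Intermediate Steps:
Z(v) = 6
m = -8
D(V, R) = -8
u(B) = 1
a = 6 (a = 6*1 = 6)
a + o(Z(3)) = 6 - 3 = 3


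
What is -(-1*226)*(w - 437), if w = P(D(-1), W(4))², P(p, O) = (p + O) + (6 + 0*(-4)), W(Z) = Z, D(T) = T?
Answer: -80456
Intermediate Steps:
P(p, O) = 6 + O + p (P(p, O) = (O + p) + (6 + 0) = (O + p) + 6 = 6 + O + p)
w = 81 (w = (6 + 4 - 1)² = 9² = 81)
-(-1*226)*(w - 437) = -(-1*226)*(81 - 437) = -(-226)*(-356) = -1*80456 = -80456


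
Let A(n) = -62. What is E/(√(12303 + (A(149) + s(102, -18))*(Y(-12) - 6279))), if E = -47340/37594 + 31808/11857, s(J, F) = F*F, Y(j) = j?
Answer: -4468166*I*√181771/1711791492987 ≈ -0.0011129*I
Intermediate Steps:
s(J, F) = F²
E = 4468166/3139099 (E = -47340*1/37594 + 31808*(1/11857) = -23670/18797 + 448/167 = 4468166/3139099 ≈ 1.4234)
E/(√(12303 + (A(149) + s(102, -18))*(Y(-12) - 6279))) = 4468166/(3139099*(√(12303 + (-62 + (-18)²)*(-12 - 6279)))) = 4468166/(3139099*(√(12303 + (-62 + 324)*(-6291)))) = 4468166/(3139099*(√(12303 + 262*(-6291)))) = 4468166/(3139099*(√(12303 - 1648242))) = 4468166/(3139099*(√(-1635939))) = 4468166/(3139099*((3*I*√181771))) = 4468166*(-I*√181771/545313)/3139099 = -4468166*I*√181771/1711791492987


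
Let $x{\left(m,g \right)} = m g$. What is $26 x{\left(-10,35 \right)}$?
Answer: $-9100$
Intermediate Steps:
$x{\left(m,g \right)} = g m$
$26 x{\left(-10,35 \right)} = 26 \cdot 35 \left(-10\right) = 26 \left(-350\right) = -9100$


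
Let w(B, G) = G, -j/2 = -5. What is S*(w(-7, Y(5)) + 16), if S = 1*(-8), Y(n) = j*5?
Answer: -528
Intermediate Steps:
j = 10 (j = -2*(-5) = 10)
Y(n) = 50 (Y(n) = 10*5 = 50)
S = -8
S*(w(-7, Y(5)) + 16) = -8*(50 + 16) = -8*66 = -528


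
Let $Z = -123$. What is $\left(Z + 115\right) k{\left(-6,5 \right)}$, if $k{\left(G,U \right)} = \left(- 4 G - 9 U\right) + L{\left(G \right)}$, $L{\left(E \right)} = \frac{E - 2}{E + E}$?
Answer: $\frac{488}{3} \approx 162.67$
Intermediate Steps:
$L{\left(E \right)} = \frac{-2 + E}{2 E}$
$k{\left(G,U \right)} = - 9 U - 4 G + \frac{-2 + G}{2 G}$ ($k{\left(G,U \right)} = \left(- 4 G - 9 U\right) + \frac{-2 + G}{2 G} = \left(- 9 U - 4 G\right) + \frac{-2 + G}{2 G} = - 9 U - 4 G + \frac{-2 + G}{2 G}$)
$\left(Z + 115\right) k{\left(-6,5 \right)} = \left(-123 + 115\right) \left(\frac{1}{2} - \frac{1}{-6} - 45 - -24\right) = - 8 \left(\frac{1}{2} - - \frac{1}{6} - 45 + 24\right) = - 8 \left(\frac{1}{2} + \frac{1}{6} - 45 + 24\right) = \left(-8\right) \left(- \frac{61}{3}\right) = \frac{488}{3}$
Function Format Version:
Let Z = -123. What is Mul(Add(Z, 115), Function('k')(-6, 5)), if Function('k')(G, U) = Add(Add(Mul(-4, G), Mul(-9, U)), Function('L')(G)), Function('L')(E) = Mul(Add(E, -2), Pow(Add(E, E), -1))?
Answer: Rational(488, 3) ≈ 162.67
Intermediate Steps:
Function('L')(E) = Mul(Rational(1, 2), Pow(E, -1), Add(-2, E)) (Function('L')(E) = Mul(Add(-2, E), Pow(Mul(2, E), -1)) = Mul(Add(-2, E), Mul(Rational(1, 2), Pow(E, -1))) = Mul(Rational(1, 2), Pow(E, -1), Add(-2, E)))
Function('k')(G, U) = Add(Mul(-9, U), Mul(-4, G), Mul(Rational(1, 2), Pow(G, -1), Add(-2, G))) (Function('k')(G, U) = Add(Add(Mul(-4, G), Mul(-9, U)), Mul(Rational(1, 2), Pow(G, -1), Add(-2, G))) = Add(Add(Mul(-9, U), Mul(-4, G)), Mul(Rational(1, 2), Pow(G, -1), Add(-2, G))) = Add(Mul(-9, U), Mul(-4, G), Mul(Rational(1, 2), Pow(G, -1), Add(-2, G))))
Mul(Add(Z, 115), Function('k')(-6, 5)) = Mul(Add(-123, 115), Add(Rational(1, 2), Mul(-1, Pow(-6, -1)), Mul(-9, 5), Mul(-4, -6))) = Mul(-8, Add(Rational(1, 2), Mul(-1, Rational(-1, 6)), -45, 24)) = Mul(-8, Add(Rational(1, 2), Rational(1, 6), -45, 24)) = Mul(-8, Rational(-61, 3)) = Rational(488, 3)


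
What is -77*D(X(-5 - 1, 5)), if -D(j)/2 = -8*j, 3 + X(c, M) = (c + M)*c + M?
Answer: -9856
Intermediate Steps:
X(c, M) = -3 + M + c*(M + c) (X(c, M) = -3 + ((c + M)*c + M) = -3 + ((M + c)*c + M) = -3 + (c*(M + c) + M) = -3 + (M + c*(M + c)) = -3 + M + c*(M + c))
D(j) = 16*j (D(j) = -(-16)*j = 16*j)
-77*D(X(-5 - 1, 5)) = -1232*(-3 + 5 + (-5 - 1)**2 + 5*(-5 - 1)) = -1232*(-3 + 5 + (-6)**2 + 5*(-6)) = -1232*(-3 + 5 + 36 - 30) = -1232*8 = -77*128 = -9856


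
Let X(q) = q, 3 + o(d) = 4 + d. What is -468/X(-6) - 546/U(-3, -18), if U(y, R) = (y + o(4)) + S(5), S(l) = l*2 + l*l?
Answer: 2340/37 ≈ 63.243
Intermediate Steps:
o(d) = 1 + d (o(d) = -3 + (4 + d) = 1 + d)
S(l) = l² + 2*l (S(l) = 2*l + l² = l² + 2*l)
U(y, R) = 40 + y (U(y, R) = (y + (1 + 4)) + 5*(2 + 5) = (y + 5) + 5*7 = (5 + y) + 35 = 40 + y)
-468/X(-6) - 546/U(-3, -18) = -468/(-6) - 546/(40 - 3) = -468*(-⅙) - 546/37 = 78 - 546*1/37 = 78 - 546/37 = 2340/37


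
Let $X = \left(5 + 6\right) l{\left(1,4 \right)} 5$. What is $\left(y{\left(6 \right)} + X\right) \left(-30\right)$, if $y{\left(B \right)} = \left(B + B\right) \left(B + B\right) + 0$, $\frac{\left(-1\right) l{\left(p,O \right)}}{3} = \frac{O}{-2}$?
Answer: $-14220$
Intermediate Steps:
$l{\left(p,O \right)} = \frac{3 O}{2}$ ($l{\left(p,O \right)} = - 3 \frac{O}{-2} = - 3 O \left(- \frac{1}{2}\right) = - 3 \left(- \frac{O}{2}\right) = \frac{3 O}{2}$)
$X = 330$ ($X = \left(5 + 6\right) \frac{3}{2} \cdot 4 \cdot 5 = 11 \cdot 6 \cdot 5 = 11 \cdot 30 = 330$)
$y{\left(B \right)} = 4 B^{2}$ ($y{\left(B \right)} = 2 B 2 B + 0 = 4 B^{2} + 0 = 4 B^{2}$)
$\left(y{\left(6 \right)} + X\right) \left(-30\right) = \left(4 \cdot 6^{2} + 330\right) \left(-30\right) = \left(4 \cdot 36 + 330\right) \left(-30\right) = \left(144 + 330\right) \left(-30\right) = 474 \left(-30\right) = -14220$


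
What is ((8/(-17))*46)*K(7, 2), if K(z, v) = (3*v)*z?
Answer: -15456/17 ≈ -909.18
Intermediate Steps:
K(z, v) = 3*v*z
((8/(-17))*46)*K(7, 2) = ((8/(-17))*46)*(3*2*7) = ((8*(-1/17))*46)*42 = -8/17*46*42 = -368/17*42 = -15456/17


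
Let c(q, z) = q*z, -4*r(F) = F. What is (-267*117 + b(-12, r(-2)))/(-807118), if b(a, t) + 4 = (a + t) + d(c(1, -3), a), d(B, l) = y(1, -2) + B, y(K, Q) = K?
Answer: 62513/1614236 ≈ 0.038726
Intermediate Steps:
r(F) = -F/4
d(B, l) = 1 + B
b(a, t) = -6 + a + t (b(a, t) = -4 + ((a + t) + (1 + 1*(-3))) = -4 + ((a + t) + (1 - 3)) = -4 + ((a + t) - 2) = -4 + (-2 + a + t) = -6 + a + t)
(-267*117 + b(-12, r(-2)))/(-807118) = (-267*117 + (-6 - 12 - ¼*(-2)))/(-807118) = (-31239 + (-6 - 12 + ½))*(-1/807118) = (-31239 - 35/2)*(-1/807118) = -62513/2*(-1/807118) = 62513/1614236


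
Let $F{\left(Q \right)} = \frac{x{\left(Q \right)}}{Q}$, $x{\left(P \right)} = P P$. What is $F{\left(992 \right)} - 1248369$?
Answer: $-1247377$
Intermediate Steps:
$x{\left(P \right)} = P^{2}$
$F{\left(Q \right)} = Q$ ($F{\left(Q \right)} = \frac{Q^{2}}{Q} = Q$)
$F{\left(992 \right)} - 1248369 = 992 - 1248369 = -1247377$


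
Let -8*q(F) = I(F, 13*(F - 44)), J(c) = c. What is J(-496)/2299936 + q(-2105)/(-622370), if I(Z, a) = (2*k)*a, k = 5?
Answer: -287947627/5112182744 ≈ -0.056326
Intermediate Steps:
I(Z, a) = 10*a (I(Z, a) = (2*5)*a = 10*a)
q(F) = 715 - 65*F/4 (q(F) = -5*13*(F - 44)/4 = -5*13*(-44 + F)/4 = -5*(-572 + 13*F)/4 = -(-5720 + 130*F)/8 = 715 - 65*F/4)
J(-496)/2299936 + q(-2105)/(-622370) = -496/2299936 + (715 - 65/4*(-2105))/(-622370) = -496*1/2299936 + (715 + 136825/4)*(-1/622370) = -31/143746 + (139685/4)*(-1/622370) = -31/143746 - 3991/71128 = -287947627/5112182744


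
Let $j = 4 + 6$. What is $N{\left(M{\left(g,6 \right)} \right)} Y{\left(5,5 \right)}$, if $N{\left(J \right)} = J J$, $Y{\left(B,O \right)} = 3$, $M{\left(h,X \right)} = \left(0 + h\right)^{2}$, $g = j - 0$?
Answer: $30000$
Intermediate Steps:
$j = 10$
$g = 10$ ($g = 10 - 0 = 10 + 0 = 10$)
$M{\left(h,X \right)} = h^{2}$
$N{\left(J \right)} = J^{2}$
$N{\left(M{\left(g,6 \right)} \right)} Y{\left(5,5 \right)} = \left(10^{2}\right)^{2} \cdot 3 = 100^{2} \cdot 3 = 10000 \cdot 3 = 30000$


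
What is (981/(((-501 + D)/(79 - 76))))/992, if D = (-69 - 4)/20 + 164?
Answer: -1635/187736 ≈ -0.0087090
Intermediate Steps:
D = 3207/20 (D = -73*1/20 + 164 = -73/20 + 164 = 3207/20 ≈ 160.35)
(981/(((-501 + D)/(79 - 76))))/992 = (981/(((-501 + 3207/20)/(79 - 76))))/992 = (981/((-6813/20/3)))*(1/992) = (981/((-6813/20*⅓)))*(1/992) = (981/(-2271/20))*(1/992) = (981*(-20/2271))*(1/992) = -6540/757*1/992 = -1635/187736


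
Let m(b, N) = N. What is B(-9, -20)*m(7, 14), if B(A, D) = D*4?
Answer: -1120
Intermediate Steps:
B(A, D) = 4*D
B(-9, -20)*m(7, 14) = (4*(-20))*14 = -80*14 = -1120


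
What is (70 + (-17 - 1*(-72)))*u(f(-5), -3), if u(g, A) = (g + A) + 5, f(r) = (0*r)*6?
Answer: 250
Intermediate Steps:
f(r) = 0 (f(r) = 0*6 = 0)
u(g, A) = 5 + A + g (u(g, A) = (A + g) + 5 = 5 + A + g)
(70 + (-17 - 1*(-72)))*u(f(-5), -3) = (70 + (-17 - 1*(-72)))*(5 - 3 + 0) = (70 + (-17 + 72))*2 = (70 + 55)*2 = 125*2 = 250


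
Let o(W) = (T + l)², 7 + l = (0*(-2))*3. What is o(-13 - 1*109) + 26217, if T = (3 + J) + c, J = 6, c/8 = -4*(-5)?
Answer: 52461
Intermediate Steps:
c = 160 (c = 8*(-4*(-5)) = 8*20 = 160)
T = 169 (T = (3 + 6) + 160 = 9 + 160 = 169)
l = -7 (l = -7 + (0*(-2))*3 = -7 + 0*3 = -7 + 0 = -7)
o(W) = 26244 (o(W) = (169 - 7)² = 162² = 26244)
o(-13 - 1*109) + 26217 = 26244 + 26217 = 52461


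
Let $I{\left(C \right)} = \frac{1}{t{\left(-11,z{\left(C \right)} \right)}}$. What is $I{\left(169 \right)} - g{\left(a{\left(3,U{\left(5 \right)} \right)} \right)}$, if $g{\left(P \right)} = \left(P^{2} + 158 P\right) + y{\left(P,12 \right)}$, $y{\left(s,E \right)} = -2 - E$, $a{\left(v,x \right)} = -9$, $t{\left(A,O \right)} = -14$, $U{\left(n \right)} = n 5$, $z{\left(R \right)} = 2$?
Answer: $\frac{18969}{14} \approx 1354.9$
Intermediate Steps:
$U{\left(n \right)} = 5 n$
$I{\left(C \right)} = - \frac{1}{14}$ ($I{\left(C \right)} = \frac{1}{-14} = - \frac{1}{14}$)
$g{\left(P \right)} = -14 + P^{2} + 158 P$ ($g{\left(P \right)} = \left(P^{2} + 158 P\right) - 14 = -14 + P^{2} + 158 P$)
$I{\left(169 \right)} - g{\left(a{\left(3,U{\left(5 \right)} \right)} \right)} = - \frac{1}{14} - \left(-14 + \left(-9\right)^{2} + 158 \left(-9\right)\right) = - \frac{1}{14} - \left(-14 + 81 - 1422\right) = - \frac{1}{14} - -1355 = - \frac{1}{14} + 1355 = \frac{18969}{14}$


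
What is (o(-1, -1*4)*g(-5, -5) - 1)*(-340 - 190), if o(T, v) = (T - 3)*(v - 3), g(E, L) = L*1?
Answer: 74730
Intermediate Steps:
g(E, L) = L
o(T, v) = (-3 + T)*(-3 + v)
(o(-1, -1*4)*g(-5, -5) - 1)*(-340 - 190) = ((9 - 3*(-1) - (-3)*4 - (-1)*4)*(-5) - 1)*(-340 - 190) = ((9 + 3 - 3*(-4) - 1*(-4))*(-5) - 1)*(-530) = ((9 + 3 + 12 + 4)*(-5) - 1)*(-530) = (28*(-5) - 1)*(-530) = (-140 - 1)*(-530) = -141*(-530) = 74730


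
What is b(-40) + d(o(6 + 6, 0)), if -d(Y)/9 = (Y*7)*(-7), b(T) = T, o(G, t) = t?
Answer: -40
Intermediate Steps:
d(Y) = 441*Y (d(Y) = -9*Y*7*(-7) = -9*7*Y*(-7) = -(-441)*Y = 441*Y)
b(-40) + d(o(6 + 6, 0)) = -40 + 441*0 = -40 + 0 = -40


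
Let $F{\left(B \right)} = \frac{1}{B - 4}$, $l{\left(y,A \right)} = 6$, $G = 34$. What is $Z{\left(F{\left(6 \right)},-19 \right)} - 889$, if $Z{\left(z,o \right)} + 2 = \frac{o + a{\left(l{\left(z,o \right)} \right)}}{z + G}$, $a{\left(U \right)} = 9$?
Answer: $- \frac{61499}{69} \approx -891.29$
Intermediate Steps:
$F{\left(B \right)} = \frac{1}{-4 + B}$
$Z{\left(z,o \right)} = -2 + \frac{9 + o}{34 + z}$ ($Z{\left(z,o \right)} = -2 + \frac{o + 9}{z + 34} = -2 + \frac{9 + o}{34 + z}$)
$Z{\left(F{\left(6 \right)},-19 \right)} - 889 = \frac{-59 - 19 - \frac{2}{-4 + 6}}{34 + \frac{1}{-4 + 6}} - 889 = \frac{-59 - 19 - \frac{2}{2}}{34 + \frac{1}{2}} - 889 = \frac{-59 - 19 - 1}{34 + \frac{1}{2}} - 889 = \frac{-59 - 19 - 1}{\frac{69}{2}} - 889 = \frac{2}{69} \left(-79\right) - 889 = - \frac{158}{69} - 889 = - \frac{61499}{69}$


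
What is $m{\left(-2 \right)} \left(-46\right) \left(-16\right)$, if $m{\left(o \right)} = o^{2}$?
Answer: $2944$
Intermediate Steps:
$m{\left(-2 \right)} \left(-46\right) \left(-16\right) = \left(-2\right)^{2} \left(-46\right) \left(-16\right) = 4 \left(-46\right) \left(-16\right) = \left(-184\right) \left(-16\right) = 2944$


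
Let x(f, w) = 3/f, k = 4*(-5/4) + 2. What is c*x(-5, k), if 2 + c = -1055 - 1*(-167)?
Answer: 534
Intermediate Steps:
c = -890 (c = -2 + (-1055 - 1*(-167)) = -2 + (-1055 + 167) = -2 - 888 = -890)
k = -3 (k = 4*(-5*¼) + 2 = 4*(-5/4) + 2 = -5 + 2 = -3)
c*x(-5, k) = -2670/(-5) = -2670*(-1)/5 = -890*(-⅗) = 534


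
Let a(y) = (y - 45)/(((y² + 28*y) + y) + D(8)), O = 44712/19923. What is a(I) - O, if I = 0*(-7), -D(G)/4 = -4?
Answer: -537309/106256 ≈ -5.0567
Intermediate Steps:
D(G) = 16 (D(G) = -4*(-4) = 16)
I = 0
O = 14904/6641 (O = 44712*(1/19923) = 14904/6641 ≈ 2.2442)
a(y) = (-45 + y)/(16 + y² + 29*y) (a(y) = (y - 45)/(((y² + 28*y) + y) + 16) = (-45 + y)/((y² + 29*y) + 16) = (-45 + y)/(16 + y² + 29*y))
a(I) - O = (-45 + 0)/(16 + 0² + 29*0) - 1*14904/6641 = -45/(16 + 0 + 0) - 14904/6641 = -45/16 - 14904/6641 = -537309/106256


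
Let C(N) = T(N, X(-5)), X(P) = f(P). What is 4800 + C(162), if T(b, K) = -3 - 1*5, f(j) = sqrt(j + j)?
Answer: 4792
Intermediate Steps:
f(j) = sqrt(2)*sqrt(j) (f(j) = sqrt(2*j) = sqrt(2)*sqrt(j))
X(P) = sqrt(2)*sqrt(P)
T(b, K) = -8 (T(b, K) = -3 - 5 = -8)
C(N) = -8
4800 + C(162) = 4800 - 8 = 4792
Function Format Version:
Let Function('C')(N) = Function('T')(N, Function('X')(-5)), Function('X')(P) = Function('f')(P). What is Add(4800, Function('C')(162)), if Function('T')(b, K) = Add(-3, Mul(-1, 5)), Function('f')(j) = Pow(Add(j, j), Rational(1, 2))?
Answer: 4792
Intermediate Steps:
Function('f')(j) = Mul(Pow(2, Rational(1, 2)), Pow(j, Rational(1, 2))) (Function('f')(j) = Pow(Mul(2, j), Rational(1, 2)) = Mul(Pow(2, Rational(1, 2)), Pow(j, Rational(1, 2))))
Function('X')(P) = Mul(Pow(2, Rational(1, 2)), Pow(P, Rational(1, 2)))
Function('T')(b, K) = -8 (Function('T')(b, K) = Add(-3, -5) = -8)
Function('C')(N) = -8
Add(4800, Function('C')(162)) = Add(4800, -8) = 4792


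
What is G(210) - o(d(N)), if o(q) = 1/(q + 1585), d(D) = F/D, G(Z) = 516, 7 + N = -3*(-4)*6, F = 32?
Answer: 53177347/103057 ≈ 516.00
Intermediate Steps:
N = 65 (N = -7 - 3*(-4)*6 = -7 + 12*6 = -7 + 72 = 65)
d(D) = 32/D
o(q) = 1/(1585 + q)
G(210) - o(d(N)) = 516 - 1/(1585 + 32/65) = 516 - 1/103057/65 = 516 - 1*65/103057 = 516 - 65/103057 = 53177347/103057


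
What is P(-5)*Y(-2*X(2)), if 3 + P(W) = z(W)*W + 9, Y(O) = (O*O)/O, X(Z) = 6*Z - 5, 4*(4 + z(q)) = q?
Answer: -903/2 ≈ -451.50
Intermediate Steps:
z(q) = -4 + q/4
X(Z) = -5 + 6*Z
Y(O) = O (Y(O) = O²/O = O)
P(W) = 6 + W*(-4 + W/4) (P(W) = -3 + ((-4 + W/4)*W + 9) = -3 + (W*(-4 + W/4) + 9) = -3 + (9 + W*(-4 + W/4)) = 6 + W*(-4 + W/4))
P(-5)*Y(-2*X(2)) = (6 + (¼)*(-5)*(-16 - 5))*(-2*(-5 + 6*2)) = (6 + (¼)*(-5)*(-21))*(-2*(-5 + 12)) = (6 + 105/4)*(-2*7) = (129/4)*(-14) = -903/2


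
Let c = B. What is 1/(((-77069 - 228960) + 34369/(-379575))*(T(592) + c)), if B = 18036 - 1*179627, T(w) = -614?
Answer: 75915/3768378742899404 ≈ 2.0145e-11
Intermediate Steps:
B = -161591 (B = 18036 - 179627 = -161591)
c = -161591
1/(((-77069 - 228960) + 34369/(-379575))*(T(592) + c)) = 1/(((-77069 - 228960) + 34369/(-379575))*(-614 - 161591)) = 1/((-306029 + 34369*(-1/379575))*(-162205)) = 1/((-306029 - 34369/379575)*(-162205)) = 1/(-116160992044/379575*(-162205)) = 1/(3768378742899404/75915) = 75915/3768378742899404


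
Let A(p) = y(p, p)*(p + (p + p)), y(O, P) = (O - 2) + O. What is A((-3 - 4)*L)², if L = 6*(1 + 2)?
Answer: 9218304144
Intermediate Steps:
L = 18 (L = 6*3 = 18)
y(O, P) = -2 + 2*O (y(O, P) = (-2 + O) + O = -2 + 2*O)
A(p) = 3*p*(-2 + 2*p) (A(p) = (-2 + 2*p)*(p + (p + p)) = (-2 + 2*p)*(p + 2*p) = (-2 + 2*p)*(3*p) = 3*p*(-2 + 2*p))
A((-3 - 4)*L)² = (6*((-3 - 4)*18)*(-1 + (-3 - 4)*18))² = (6*(-7*18)*(-1 - 7*18))² = (6*(-126)*(-1 - 126))² = (6*(-126)*(-127))² = 96012² = 9218304144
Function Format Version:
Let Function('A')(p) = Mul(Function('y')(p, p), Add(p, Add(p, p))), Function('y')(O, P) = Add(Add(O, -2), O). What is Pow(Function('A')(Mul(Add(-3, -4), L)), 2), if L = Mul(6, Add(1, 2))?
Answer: 9218304144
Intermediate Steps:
L = 18 (L = Mul(6, 3) = 18)
Function('y')(O, P) = Add(-2, Mul(2, O)) (Function('y')(O, P) = Add(Add(-2, O), O) = Add(-2, Mul(2, O)))
Function('A')(p) = Mul(3, p, Add(-2, Mul(2, p))) (Function('A')(p) = Mul(Add(-2, Mul(2, p)), Add(p, Add(p, p))) = Mul(Add(-2, Mul(2, p)), Add(p, Mul(2, p))) = Mul(Add(-2, Mul(2, p)), Mul(3, p)) = Mul(3, p, Add(-2, Mul(2, p))))
Pow(Function('A')(Mul(Add(-3, -4), L)), 2) = Pow(Mul(6, Mul(Add(-3, -4), 18), Add(-1, Mul(Add(-3, -4), 18))), 2) = Pow(Mul(6, Mul(-7, 18), Add(-1, Mul(-7, 18))), 2) = Pow(Mul(6, -126, Add(-1, -126)), 2) = Pow(Mul(6, -126, -127), 2) = Pow(96012, 2) = 9218304144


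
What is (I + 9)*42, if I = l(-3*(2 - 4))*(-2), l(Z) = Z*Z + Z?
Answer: -3150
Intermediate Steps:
l(Z) = Z + Z² (l(Z) = Z² + Z = Z + Z²)
I = -84 (I = ((-3*(2 - 4))*(1 - 3*(2 - 4)))*(-2) = ((-3*(-2))*(1 - 3*(-2)))*(-2) = (6*(1 + 6))*(-2) = (6*7)*(-2) = 42*(-2) = -84)
(I + 9)*42 = (-84 + 9)*42 = -75*42 = -3150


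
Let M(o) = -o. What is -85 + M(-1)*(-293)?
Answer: -378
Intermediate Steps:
-85 + M(-1)*(-293) = -85 - 1*(-1)*(-293) = -85 + 1*(-293) = -85 - 293 = -378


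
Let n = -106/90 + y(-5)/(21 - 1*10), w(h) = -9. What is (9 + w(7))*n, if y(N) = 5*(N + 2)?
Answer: 0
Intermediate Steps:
y(N) = 10 + 5*N (y(N) = 5*(2 + N) = 10 + 5*N)
n = -1258/495 (n = -106/90 + (10 + 5*(-5))/(21 - 1*10) = -106*1/90 + (10 - 25)/(21 - 10) = -53/45 - 15/11 = -1258/495 ≈ -2.5414)
(9 + w(7))*n = (9 - 9)*(-1258/495) = 0*(-1258/495) = 0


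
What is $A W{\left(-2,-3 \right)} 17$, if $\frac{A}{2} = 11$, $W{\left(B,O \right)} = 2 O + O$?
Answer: $-3366$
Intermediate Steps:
$W{\left(B,O \right)} = 3 O$
$A = 22$ ($A = 2 \cdot 11 = 22$)
$A W{\left(-2,-3 \right)} 17 = 22 \cdot 3 \left(-3\right) 17 = 22 \left(-9\right) 17 = \left(-198\right) 17 = -3366$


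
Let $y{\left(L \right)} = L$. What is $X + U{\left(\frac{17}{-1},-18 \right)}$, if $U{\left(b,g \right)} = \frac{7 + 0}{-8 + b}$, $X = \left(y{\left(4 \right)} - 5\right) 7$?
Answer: $- \frac{182}{25} \approx -7.28$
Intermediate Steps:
$X = -7$ ($X = \left(4 - 5\right) 7 = \left(-1\right) 7 = -7$)
$U{\left(b,g \right)} = \frac{7}{-8 + b}$
$X + U{\left(\frac{17}{-1},-18 \right)} = -7 + \frac{7}{-8 + \frac{17}{-1}} = -7 + \frac{7}{-8 + 17 \left(-1\right)} = -7 + \frac{7}{-8 - 17} = -7 + \frac{7}{-25} = -7 + 7 \left(- \frac{1}{25}\right) = -7 - \frac{7}{25} = - \frac{182}{25}$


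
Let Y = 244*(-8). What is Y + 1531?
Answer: -421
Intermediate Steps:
Y = -1952
Y + 1531 = -1952 + 1531 = -421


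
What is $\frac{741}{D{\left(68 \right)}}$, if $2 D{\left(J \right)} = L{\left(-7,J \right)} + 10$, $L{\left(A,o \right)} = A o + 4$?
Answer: $- \frac{247}{77} \approx -3.2078$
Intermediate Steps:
$L{\left(A,o \right)} = 4 + A o$
$D{\left(J \right)} = 7 - \frac{7 J}{2}$ ($D{\left(J \right)} = \frac{\left(4 - 7 J\right) + 10}{2} = \frac{14 - 7 J}{2} = 7 - \frac{7 J}{2}$)
$\frac{741}{D{\left(68 \right)}} = \frac{741}{7 - 238} = \frac{741}{-231} = 741 \left(- \frac{1}{231}\right) = - \frac{247}{77}$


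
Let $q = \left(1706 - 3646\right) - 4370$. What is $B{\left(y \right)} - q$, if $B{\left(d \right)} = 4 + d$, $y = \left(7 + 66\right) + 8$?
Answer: $6395$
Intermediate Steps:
$y = 81$ ($y = 73 + 8 = 81$)
$q = -6310$ ($q = -1940 + \left(-7195 + 2825\right) = -1940 - 4370 = -6310$)
$B{\left(y \right)} - q = \left(4 + 81\right) - -6310 = 85 + 6310 = 6395$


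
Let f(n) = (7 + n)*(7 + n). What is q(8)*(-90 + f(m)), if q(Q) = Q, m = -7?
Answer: -720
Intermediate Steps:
f(n) = (7 + n)²
q(8)*(-90 + f(m)) = 8*(-90 + (7 - 7)²) = 8*(-90 + 0²) = 8*(-90 + 0) = 8*(-90) = -720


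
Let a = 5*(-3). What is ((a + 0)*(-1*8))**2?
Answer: 14400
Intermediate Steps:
a = -15
((a + 0)*(-1*8))**2 = ((-15 + 0)*(-1*8))**2 = (-15*(-8))**2 = 120**2 = 14400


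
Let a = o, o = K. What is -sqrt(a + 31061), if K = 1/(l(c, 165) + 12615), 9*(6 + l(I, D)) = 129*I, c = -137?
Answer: -sqrt(494990085401)/3992 ≈ -176.24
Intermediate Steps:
l(I, D) = -6 + 43*I/3 (l(I, D) = -6 + (129*I)/9 = -6 + 43*I/3)
K = 3/31936 (K = 1/((-6 + (43/3)*(-137)) + 12615) = 1/((-6 - 5891/3) + 12615) = 1/(-5909/3 + 12615) = 1/(31936/3) = 3/31936 ≈ 9.3938e-5)
o = 3/31936 ≈ 9.3938e-5
a = 3/31936 ≈ 9.3938e-5
-sqrt(a + 31061) = -sqrt(3/31936 + 31061) = -sqrt(991964099/31936) = -sqrt(494990085401)/3992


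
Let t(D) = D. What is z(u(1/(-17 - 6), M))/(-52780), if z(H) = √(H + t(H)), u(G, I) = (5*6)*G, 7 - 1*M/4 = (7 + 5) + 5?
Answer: -I*√345/606970 ≈ -3.0601e-5*I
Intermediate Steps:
M = -40 (M = 28 - 4*((7 + 5) + 5) = 28 - 4*(12 + 5) = 28 - 4*17 = 28 - 68 = -40)
u(G, I) = 30*G
z(H) = √2*√H (z(H) = √(H + H) = √(2*H) = √2*√H)
z(u(1/(-17 - 6), M))/(-52780) = (√2*√(30/(-17 - 6)))/(-52780) = (√2*√(30/(-23)))*(-1/52780) = (√2*√(30*(-1/23)))*(-1/52780) = (√2*√(-30/23))*(-1/52780) = (√2*(I*√690/23))*(-1/52780) = (2*I*√345/23)*(-1/52780) = -I*√345/606970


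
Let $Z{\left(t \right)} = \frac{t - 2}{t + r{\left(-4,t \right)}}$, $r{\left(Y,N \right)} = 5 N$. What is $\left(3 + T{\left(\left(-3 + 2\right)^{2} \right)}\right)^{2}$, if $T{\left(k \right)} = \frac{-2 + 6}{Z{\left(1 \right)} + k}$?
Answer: $\frac{1521}{25} \approx 60.84$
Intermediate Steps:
$Z{\left(t \right)} = \frac{-2 + t}{6 t}$ ($Z{\left(t \right)} = \frac{t - 2}{t + 5 t} = \frac{-2 + t}{6 t}$)
$T{\left(k \right)} = \frac{4}{- \frac{1}{6} + k}$ ($T{\left(k \right)} = \frac{-2 + 6}{\frac{-2 + 1}{6 \cdot 1} + k} = \frac{4}{\frac{1}{6} \cdot 1 \left(-1\right) + k} = \frac{4}{- \frac{1}{6} + k}$)
$\left(3 + T{\left(\left(-3 + 2\right)^{2} \right)}\right)^{2} = \left(3 + \frac{24}{-1 + 6 \left(-3 + 2\right)^{2}}\right)^{2} = \left(3 + \frac{24}{-1 + 6 \left(-1\right)^{2}}\right)^{2} = \left(3 + \frac{24}{-1 + 6 \cdot 1}\right)^{2} = \left(3 + \frac{24}{-1 + 6}\right)^{2} = \left(3 + \frac{24}{5}\right)^{2} = \left(\frac{39}{5}\right)^{2} = \frac{1521}{25}$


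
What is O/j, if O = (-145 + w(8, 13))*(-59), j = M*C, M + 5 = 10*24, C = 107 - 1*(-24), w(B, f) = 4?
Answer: 177/655 ≈ 0.27023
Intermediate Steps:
C = 131 (C = 107 + 24 = 131)
M = 235 (M = -5 + 10*24 = -5 + 240 = 235)
j = 30785 (j = 235*131 = 30785)
O = 8319 (O = (-145 + 4)*(-59) = -141*(-59) = 8319)
O/j = 8319/30785 = 8319*(1/30785) = 177/655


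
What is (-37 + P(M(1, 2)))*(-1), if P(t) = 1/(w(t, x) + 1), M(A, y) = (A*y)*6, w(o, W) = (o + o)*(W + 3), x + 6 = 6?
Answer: 2700/73 ≈ 36.986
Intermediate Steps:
x = 0 (x = -6 + 6 = 0)
w(o, W) = 2*o*(3 + W) (w(o, W) = (2*o)*(3 + W) = 2*o*(3 + W))
M(A, y) = 6*A*y
P(t) = 1/(1 + 6*t) (P(t) = 1/(2*t*(3 + 0) + 1) = 1/(2*t*3 + 1) = 1/(6*t + 1) = 1/(1 + 6*t))
(-37 + P(M(1, 2)))*(-1) = (-37 + 1/(1 + 6*(6*1*2)))*(-1) = (-37 + 1/(1 + 6*12))*(-1) = (-37 + 1/(1 + 72))*(-1) = (-37 + 1/73)*(-1) = -2700/73*(-1) = 2700/73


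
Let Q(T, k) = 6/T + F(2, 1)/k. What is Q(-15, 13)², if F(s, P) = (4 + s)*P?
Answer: 16/4225 ≈ 0.0037870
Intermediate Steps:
F(s, P) = P*(4 + s)
Q(T, k) = 6/T + 6/k (Q(T, k) = 6/T + (1*(4 + 2))/k = 6/T + (1*6)/k = 6/T + 6/k)
Q(-15, 13)² = (6/(-15) + 6/13)² = (6*(-1/15) + 6*(1/13))² = (-⅖ + 6/13)² = (4/65)² = 16/4225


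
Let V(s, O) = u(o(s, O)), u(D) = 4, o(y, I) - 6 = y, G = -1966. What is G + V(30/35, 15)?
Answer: -1962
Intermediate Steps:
o(y, I) = 6 + y
V(s, O) = 4
G + V(30/35, 15) = -1966 + 4 = -1962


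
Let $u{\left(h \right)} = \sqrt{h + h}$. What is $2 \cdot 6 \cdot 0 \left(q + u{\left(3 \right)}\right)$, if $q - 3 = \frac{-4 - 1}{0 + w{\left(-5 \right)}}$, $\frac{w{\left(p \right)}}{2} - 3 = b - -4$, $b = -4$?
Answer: $0$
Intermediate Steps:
$w{\left(p \right)} = 6$ ($w{\left(p \right)} = 6 + 2 \left(-4 - -4\right) = 6 + 2 \left(-4 + 4\right) = 6 + 2 \cdot 0 = 6 + 0 = 6$)
$u{\left(h \right)} = \sqrt{2} \sqrt{h}$ ($u{\left(h \right)} = \sqrt{2 h} = \sqrt{2} \sqrt{h}$)
$q = \frac{13}{6}$ ($q = 3 + \frac{-4 - 1}{0 + 6} = 3 - \frac{5}{6} = \frac{13}{6} \approx 2.1667$)
$2 \cdot 6 \cdot 0 \left(q + u{\left(3 \right)}\right) = 2 \cdot 6 \cdot 0 \left(\frac{13}{6} + \sqrt{2} \sqrt{3}\right) = 12 \cdot 0 \left(\frac{13}{6} + \sqrt{6}\right) = 0 \left(\frac{13}{6} + \sqrt{6}\right) = 0$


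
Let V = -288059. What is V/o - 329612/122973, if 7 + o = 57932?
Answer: -54516254507/7123211025 ≈ -7.6533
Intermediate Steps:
o = 57925 (o = -7 + 57932 = 57925)
V/o - 329612/122973 = -288059/57925 - 329612/122973 = -54516254507/7123211025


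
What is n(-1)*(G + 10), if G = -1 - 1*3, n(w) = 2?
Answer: 12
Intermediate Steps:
G = -4 (G = -1 - 3 = -4)
n(-1)*(G + 10) = 2*(-4 + 10) = 2*6 = 12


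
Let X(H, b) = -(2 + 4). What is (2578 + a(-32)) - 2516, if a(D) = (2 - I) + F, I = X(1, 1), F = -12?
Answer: 58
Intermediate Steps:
X(H, b) = -6 (X(H, b) = -1*6 = -6)
I = -6
a(D) = -4 (a(D) = (2 - 1*(-6)) - 12 = (2 + 6) - 12 = 8 - 12 = -4)
(2578 + a(-32)) - 2516 = (2578 - 4) - 2516 = 2574 - 2516 = 58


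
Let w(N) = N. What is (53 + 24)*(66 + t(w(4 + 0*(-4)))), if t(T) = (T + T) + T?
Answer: 6006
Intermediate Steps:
t(T) = 3*T (t(T) = 2*T + T = 3*T)
(53 + 24)*(66 + t(w(4 + 0*(-4)))) = (53 + 24)*(66 + 3*(4 + 0*(-4))) = 77*(66 + 3*(4 + 0)) = 77*(66 + 3*4) = 77*(66 + 12) = 77*78 = 6006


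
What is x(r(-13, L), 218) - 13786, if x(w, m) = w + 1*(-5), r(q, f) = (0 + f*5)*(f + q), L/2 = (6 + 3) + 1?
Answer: -13091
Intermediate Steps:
L = 20 (L = 2*((6 + 3) + 1) = 2*(9 + 1) = 2*10 = 20)
r(q, f) = 5*f*(f + q) (r(q, f) = (0 + 5*f)*(f + q) = (5*f)*(f + q) = 5*f*(f + q))
x(w, m) = -5 + w (x(w, m) = w - 5 = -5 + w)
x(r(-13, L), 218) - 13786 = (-5 + 5*20*(20 - 13)) - 13786 = (-5 + 5*20*7) - 13786 = (-5 + 700) - 13786 = 695 - 13786 = -13091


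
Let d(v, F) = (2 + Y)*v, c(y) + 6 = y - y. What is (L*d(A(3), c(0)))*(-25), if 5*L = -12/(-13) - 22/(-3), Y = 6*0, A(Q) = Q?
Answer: -3220/13 ≈ -247.69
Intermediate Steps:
Y = 0
L = 322/195 (L = (-12/(-13) - 22/(-3))/5 = (-12*(-1/13) - 22*(-⅓))/5 = (12/13 + 22/3)/5 = (⅕)*(322/39) = 322/195 ≈ 1.6513)
c(y) = -6 (c(y) = -6 + (y - y) = -6 + 0 = -6)
d(v, F) = 2*v (d(v, F) = (2 + 0)*v = 2*v)
(L*d(A(3), c(0)))*(-25) = (322*(2*3)/195)*(-25) = ((322/195)*6)*(-25) = (644/65)*(-25) = -3220/13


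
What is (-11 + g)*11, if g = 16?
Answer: 55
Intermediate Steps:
(-11 + g)*11 = (-11 + 16)*11 = 5*11 = 55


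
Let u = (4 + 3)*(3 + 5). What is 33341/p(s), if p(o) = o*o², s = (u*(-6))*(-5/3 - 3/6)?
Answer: 4763/55118336 ≈ 8.6414e-5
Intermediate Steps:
u = 56 (u = 7*8 = 56)
s = 728 (s = (56*(-6))*(-5/3 - 3/6) = -336*(-5*⅓ - 3*⅙) = -336*(-5/3 - ½) = -336*(-13/6) = 728)
p(o) = o³
33341/p(s) = 33341/(728³) = 33341/385828352 = 33341*(1/385828352) = 4763/55118336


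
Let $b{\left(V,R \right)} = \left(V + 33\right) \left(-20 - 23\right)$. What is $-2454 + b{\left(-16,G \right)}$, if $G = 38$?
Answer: $-3185$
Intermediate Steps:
$b{\left(V,R \right)} = -1419 - 43 V$ ($b{\left(V,R \right)} = \left(33 + V\right) \left(-43\right) = -1419 - 43 V$)
$-2454 + b{\left(-16,G \right)} = -2454 - 731 = -3185$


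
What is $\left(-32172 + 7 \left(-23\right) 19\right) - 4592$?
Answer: $-39823$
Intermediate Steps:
$\left(-32172 + 7 \left(-23\right) 19\right) - 4592 = \left(-32172 - 3059\right) - 4592 = -35231 - 4592 = -39823$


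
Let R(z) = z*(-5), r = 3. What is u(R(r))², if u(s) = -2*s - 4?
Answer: 676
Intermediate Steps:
R(z) = -5*z
u(s) = -4 - 2*s
u(R(r))² = (-4 - (-10)*3)² = (-4 - 2*(-15))² = (-4 + 30)² = 26² = 676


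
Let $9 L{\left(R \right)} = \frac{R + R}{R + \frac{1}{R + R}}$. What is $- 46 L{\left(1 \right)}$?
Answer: $- \frac{184}{27} \approx -6.8148$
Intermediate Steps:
$L{\left(R \right)} = \frac{2 R}{9 \left(R + \frac{1}{2 R}\right)}$ ($L{\left(R \right)} = \frac{\left(R + R\right) \frac{1}{R + \frac{1}{R + R}}}{9} = \frac{2 R \frac{1}{R + \frac{1}{2 R}}}{9} = \frac{2 R}{9 \left(R + \frac{1}{2 R}\right)}$)
$- 46 L{\left(1 \right)} = - 46 \frac{4 \cdot 1^{2}}{9 \left(1 + 2 \cdot 1^{2}\right)} = - 46 \cdot \frac{4}{9} \cdot 1 \frac{1}{1 + 2 \cdot 1} = - 46 \cdot \frac{4}{9} \cdot 1 \frac{1}{1 + 2} = - 46 \cdot \frac{4}{9} \cdot 1 \cdot \frac{1}{3} = \left(-46\right) \frac{4}{27} = - \frac{184}{27}$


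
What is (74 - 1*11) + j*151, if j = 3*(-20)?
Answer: -8997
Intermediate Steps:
j = -60
(74 - 1*11) + j*151 = (74 - 1*11) - 60*151 = (74 - 11) - 9060 = 63 - 9060 = -8997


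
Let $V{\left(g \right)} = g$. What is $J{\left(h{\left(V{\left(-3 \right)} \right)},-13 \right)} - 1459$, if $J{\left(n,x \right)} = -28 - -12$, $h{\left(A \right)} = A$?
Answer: $-1475$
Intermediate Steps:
$J{\left(n,x \right)} = -16$ ($J{\left(n,x \right)} = -28 + 12 = -16$)
$J{\left(h{\left(V{\left(-3 \right)} \right)},-13 \right)} - 1459 = -16 - 1459 = -1475$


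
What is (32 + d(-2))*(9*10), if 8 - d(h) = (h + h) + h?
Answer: 4140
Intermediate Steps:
d(h) = 8 - 3*h (d(h) = 8 - ((h + h) + h) = 8 - (2*h + h) = 8 - 3*h)
(32 + d(-2))*(9*10) = (32 + (8 - 3*(-2)))*(9*10) = (32 + (8 + 6))*90 = (32 + 14)*90 = 46*90 = 4140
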